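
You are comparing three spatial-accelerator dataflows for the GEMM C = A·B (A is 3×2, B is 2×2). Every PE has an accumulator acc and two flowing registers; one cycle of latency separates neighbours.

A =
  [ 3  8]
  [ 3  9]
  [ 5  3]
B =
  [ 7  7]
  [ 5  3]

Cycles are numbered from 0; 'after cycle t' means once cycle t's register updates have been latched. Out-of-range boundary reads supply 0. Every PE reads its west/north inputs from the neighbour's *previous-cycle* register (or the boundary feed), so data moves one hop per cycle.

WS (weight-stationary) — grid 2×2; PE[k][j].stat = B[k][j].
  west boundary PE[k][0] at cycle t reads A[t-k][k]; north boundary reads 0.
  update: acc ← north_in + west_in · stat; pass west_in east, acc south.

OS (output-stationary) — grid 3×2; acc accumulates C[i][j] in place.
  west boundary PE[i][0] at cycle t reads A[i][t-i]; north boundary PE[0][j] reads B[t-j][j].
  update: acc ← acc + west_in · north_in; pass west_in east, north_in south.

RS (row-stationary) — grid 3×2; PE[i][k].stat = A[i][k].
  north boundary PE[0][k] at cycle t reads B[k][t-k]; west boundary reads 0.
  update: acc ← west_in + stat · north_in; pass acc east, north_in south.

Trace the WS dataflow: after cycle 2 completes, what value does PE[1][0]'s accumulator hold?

PE[1][0].acc = 66

Tracing WS — 2×2 array, target PE[1][0]:
  [0] (0,0) acc=21 (h:3 v:21)
  [0] (1,0) acc=0 (h:0 v:0)
  [1] (0,0) acc=21 (h:3 v:21)
  [1] (1,0) acc=61 (h:8 v:61)
  [2] (0,0) acc=35 (h:5 v:35)
  [2] (1,0) acc=66 (h:9 v:66)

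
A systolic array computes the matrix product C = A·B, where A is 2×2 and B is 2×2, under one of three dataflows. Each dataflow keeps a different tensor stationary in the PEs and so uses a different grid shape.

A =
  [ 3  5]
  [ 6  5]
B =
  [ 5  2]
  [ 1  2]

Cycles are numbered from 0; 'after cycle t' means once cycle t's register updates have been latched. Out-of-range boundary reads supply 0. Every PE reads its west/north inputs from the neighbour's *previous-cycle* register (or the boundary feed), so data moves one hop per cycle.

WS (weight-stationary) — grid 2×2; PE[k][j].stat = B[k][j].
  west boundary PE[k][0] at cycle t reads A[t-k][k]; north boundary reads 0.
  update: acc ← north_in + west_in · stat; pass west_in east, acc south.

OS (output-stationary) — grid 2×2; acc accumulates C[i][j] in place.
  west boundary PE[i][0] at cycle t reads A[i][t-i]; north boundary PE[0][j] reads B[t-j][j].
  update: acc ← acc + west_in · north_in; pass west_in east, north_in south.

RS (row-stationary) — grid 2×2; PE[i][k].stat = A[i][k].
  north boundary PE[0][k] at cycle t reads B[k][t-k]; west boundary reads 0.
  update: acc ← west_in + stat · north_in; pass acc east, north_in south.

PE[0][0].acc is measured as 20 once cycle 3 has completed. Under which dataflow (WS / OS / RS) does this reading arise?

WS [2×2] PE[0][0] across cycles:
  c0 r0c0: 15 / 3 / 15
  c1 r0c0: 30 / 6 / 30
  c2 r0c0: 0 / 0 / 0
  c3 r0c0: 0 / 0 / 0
OS [2×2] PE[0][0] across cycles:
  c0 r0c0: 15 / 3 / 5
  c1 r0c0: 20 / 5 / 1
  c2 r0c0: 20 / 0 / 0
  c3 r0c0: 20 / 0 / 0
RS [2×2] PE[0][0] across cycles:
  c0 r0c0: 15 / 15 / 5
  c1 r0c0: 6 / 6 / 2
  c2 r0c0: 0 / 0 / 0
  c3 r0c0: 0 / 0 / 0

dataflow = OS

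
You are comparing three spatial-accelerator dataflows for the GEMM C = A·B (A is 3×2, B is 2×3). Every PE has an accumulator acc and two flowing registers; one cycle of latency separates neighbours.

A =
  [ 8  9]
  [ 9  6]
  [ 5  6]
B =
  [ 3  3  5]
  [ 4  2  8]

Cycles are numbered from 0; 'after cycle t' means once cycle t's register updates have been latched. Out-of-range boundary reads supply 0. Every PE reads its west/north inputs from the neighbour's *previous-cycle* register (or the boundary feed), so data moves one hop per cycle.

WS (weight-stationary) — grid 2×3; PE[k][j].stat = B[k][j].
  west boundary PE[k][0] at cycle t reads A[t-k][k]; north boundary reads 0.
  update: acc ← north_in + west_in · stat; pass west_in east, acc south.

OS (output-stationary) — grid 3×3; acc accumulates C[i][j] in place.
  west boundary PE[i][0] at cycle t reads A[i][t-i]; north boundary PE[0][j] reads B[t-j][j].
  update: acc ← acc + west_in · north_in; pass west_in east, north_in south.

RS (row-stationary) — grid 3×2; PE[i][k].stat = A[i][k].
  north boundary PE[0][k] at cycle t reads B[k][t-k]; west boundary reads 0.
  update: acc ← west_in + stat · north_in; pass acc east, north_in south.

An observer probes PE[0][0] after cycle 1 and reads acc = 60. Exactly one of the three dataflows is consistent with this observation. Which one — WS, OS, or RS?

dataflow = OS

— WS: 2×3; PE[0][0] trace:
  after 0 — PE[0][0] acc=24, pass-E 8, pass-S 24
  after 1 — PE[0][0] acc=27, pass-E 9, pass-S 27
— OS: 3×3; PE[0][0] trace:
  after 0 — PE[0][0] acc=24, pass-E 8, pass-S 3
  after 1 — PE[0][0] acc=60, pass-E 9, pass-S 4
— RS: 3×2; PE[0][0] trace:
  after 0 — PE[0][0] acc=24, pass-E 24, pass-S 3
  after 1 — PE[0][0] acc=24, pass-E 24, pass-S 3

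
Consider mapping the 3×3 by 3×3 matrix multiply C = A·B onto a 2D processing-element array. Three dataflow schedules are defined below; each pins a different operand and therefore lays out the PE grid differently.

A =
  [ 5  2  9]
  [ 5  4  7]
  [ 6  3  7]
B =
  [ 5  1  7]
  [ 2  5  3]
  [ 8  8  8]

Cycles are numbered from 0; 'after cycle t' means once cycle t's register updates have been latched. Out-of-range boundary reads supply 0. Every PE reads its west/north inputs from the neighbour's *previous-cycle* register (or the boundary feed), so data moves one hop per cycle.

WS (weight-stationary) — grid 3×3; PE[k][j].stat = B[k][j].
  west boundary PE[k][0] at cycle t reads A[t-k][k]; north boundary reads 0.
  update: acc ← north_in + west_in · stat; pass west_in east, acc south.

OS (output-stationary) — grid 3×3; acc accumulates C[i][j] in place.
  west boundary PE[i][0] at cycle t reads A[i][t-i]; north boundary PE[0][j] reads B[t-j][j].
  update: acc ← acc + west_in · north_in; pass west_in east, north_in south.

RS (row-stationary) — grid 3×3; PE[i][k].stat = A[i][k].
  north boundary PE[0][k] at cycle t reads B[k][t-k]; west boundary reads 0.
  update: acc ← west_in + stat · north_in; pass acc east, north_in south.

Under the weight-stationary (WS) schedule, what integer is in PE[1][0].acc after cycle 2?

PE[1][0].acc = 33

WS on a 3×3 grid — tracing PE[1][0] and its feeders:
  [0] (0,0) acc=25 (h:5 v:25)
  [0] (1,0) acc=0 (h:0 v:0)
  [1] (0,0) acc=25 (h:5 v:25)
  [1] (1,0) acc=29 (h:2 v:29)
  [2] (0,0) acc=30 (h:6 v:30)
  [2] (1,0) acc=33 (h:4 v:33)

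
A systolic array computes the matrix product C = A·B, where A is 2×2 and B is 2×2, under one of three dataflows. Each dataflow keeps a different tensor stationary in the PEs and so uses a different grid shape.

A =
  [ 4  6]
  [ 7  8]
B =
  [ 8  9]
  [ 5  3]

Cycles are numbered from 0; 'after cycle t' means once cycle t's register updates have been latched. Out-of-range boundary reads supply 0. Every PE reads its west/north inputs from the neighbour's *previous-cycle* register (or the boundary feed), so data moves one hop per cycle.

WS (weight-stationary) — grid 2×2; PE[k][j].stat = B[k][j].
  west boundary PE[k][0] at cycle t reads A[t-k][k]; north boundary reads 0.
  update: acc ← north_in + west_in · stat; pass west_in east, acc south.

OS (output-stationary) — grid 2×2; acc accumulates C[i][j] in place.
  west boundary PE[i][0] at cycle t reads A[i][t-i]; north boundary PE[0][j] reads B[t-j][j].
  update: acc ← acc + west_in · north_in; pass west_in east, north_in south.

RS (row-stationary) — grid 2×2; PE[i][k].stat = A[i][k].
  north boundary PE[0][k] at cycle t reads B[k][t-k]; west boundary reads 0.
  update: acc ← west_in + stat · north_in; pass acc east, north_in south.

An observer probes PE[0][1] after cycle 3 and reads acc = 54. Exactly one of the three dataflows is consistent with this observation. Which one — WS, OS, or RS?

dataflow = OS

— WS: 2×2; PE[0][1] trace:
  cycle 0: PE[0][1] → acc 0, east 0, south 0
  cycle 1: PE[0][1] → acc 36, east 4, south 36
  cycle 2: PE[0][1] → acc 63, east 7, south 63
  cycle 3: PE[0][1] → acc 0, east 0, south 0
— OS: 2×2; PE[0][1] trace:
  cycle 0: PE[0][1] → acc 0, east 0, south 0
  cycle 1: PE[0][1] → acc 36, east 4, south 9
  cycle 2: PE[0][1] → acc 54, east 6, south 3
  cycle 3: PE[0][1] → acc 54, east 0, south 0
— RS: 2×2; PE[0][1] trace:
  cycle 0: PE[0][1] → acc 0, east 0, south 0
  cycle 1: PE[0][1] → acc 62, east 62, south 5
  cycle 2: PE[0][1] → acc 54, east 54, south 3
  cycle 3: PE[0][1] → acc 0, east 0, south 0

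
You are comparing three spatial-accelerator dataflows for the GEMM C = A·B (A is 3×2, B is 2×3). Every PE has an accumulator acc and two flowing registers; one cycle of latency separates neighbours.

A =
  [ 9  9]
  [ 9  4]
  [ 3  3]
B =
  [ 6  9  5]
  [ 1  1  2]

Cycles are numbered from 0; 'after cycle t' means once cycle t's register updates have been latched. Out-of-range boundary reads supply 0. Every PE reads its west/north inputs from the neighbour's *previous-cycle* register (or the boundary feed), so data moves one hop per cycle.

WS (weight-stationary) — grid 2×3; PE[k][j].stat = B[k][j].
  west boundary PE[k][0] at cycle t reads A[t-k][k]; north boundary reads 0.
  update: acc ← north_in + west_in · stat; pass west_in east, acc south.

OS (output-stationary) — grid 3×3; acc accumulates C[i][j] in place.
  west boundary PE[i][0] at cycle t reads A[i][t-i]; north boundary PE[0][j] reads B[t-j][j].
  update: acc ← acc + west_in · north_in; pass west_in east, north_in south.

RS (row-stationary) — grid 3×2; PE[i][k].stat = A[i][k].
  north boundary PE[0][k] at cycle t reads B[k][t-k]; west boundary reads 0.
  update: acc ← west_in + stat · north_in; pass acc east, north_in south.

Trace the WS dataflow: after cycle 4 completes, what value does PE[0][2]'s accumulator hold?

PE[0][2].acc = 15

WS (2×3). Following PE[0][2] plus its west/north inputs:
  @0  [0,1]  acc 0  |  →0  ↓0
  @0  [0,2]  acc 0  |  →0  ↓0
  @1  [0,1]  acc 81  |  →9  ↓81
  @1  [0,2]  acc 0  |  →0  ↓0
  @2  [0,1]  acc 81  |  →9  ↓81
  @2  [0,2]  acc 45  |  →9  ↓45
  @3  [0,1]  acc 27  |  →3  ↓27
  @3  [0,2]  acc 45  |  →9  ↓45
  @4  [0,1]  acc 0  |  →0  ↓0
  @4  [0,2]  acc 15  |  →3  ↓15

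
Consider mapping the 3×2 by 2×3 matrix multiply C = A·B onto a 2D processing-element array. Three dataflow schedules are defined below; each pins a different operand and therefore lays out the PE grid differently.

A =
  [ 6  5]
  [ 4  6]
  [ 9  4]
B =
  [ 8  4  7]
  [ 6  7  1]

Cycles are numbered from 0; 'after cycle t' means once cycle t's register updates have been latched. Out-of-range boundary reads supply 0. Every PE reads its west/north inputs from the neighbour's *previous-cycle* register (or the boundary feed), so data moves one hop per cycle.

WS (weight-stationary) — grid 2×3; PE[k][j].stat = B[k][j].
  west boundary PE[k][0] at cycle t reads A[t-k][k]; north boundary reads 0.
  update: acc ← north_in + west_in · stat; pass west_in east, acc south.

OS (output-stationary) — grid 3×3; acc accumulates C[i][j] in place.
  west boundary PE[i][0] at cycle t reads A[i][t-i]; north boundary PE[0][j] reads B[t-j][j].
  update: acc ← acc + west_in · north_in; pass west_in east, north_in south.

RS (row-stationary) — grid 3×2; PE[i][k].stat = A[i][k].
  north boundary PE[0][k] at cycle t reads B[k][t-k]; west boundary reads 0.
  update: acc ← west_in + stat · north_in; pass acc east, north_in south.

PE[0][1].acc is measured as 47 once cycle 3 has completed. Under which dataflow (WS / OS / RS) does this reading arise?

dataflow = RS

WS [2×3] PE[0][1] across cycles:
  @0  [0,1]  acc 0  |  →0  ↓0
  @1  [0,1]  acc 24  |  →6  ↓24
  @2  [0,1]  acc 16  |  →4  ↓16
  @3  [0,1]  acc 36  |  →9  ↓36
OS [3×3] PE[0][1] across cycles:
  @0  [0,1]  acc 0  |  →0  ↓0
  @1  [0,1]  acc 24  |  →6  ↓4
  @2  [0,1]  acc 59  |  →5  ↓7
  @3  [0,1]  acc 59  |  →0  ↓0
RS [3×2] PE[0][1] across cycles:
  @0  [0,1]  acc 0  |  →0  ↓0
  @1  [0,1]  acc 78  |  →78  ↓6
  @2  [0,1]  acc 59  |  →59  ↓7
  @3  [0,1]  acc 47  |  →47  ↓1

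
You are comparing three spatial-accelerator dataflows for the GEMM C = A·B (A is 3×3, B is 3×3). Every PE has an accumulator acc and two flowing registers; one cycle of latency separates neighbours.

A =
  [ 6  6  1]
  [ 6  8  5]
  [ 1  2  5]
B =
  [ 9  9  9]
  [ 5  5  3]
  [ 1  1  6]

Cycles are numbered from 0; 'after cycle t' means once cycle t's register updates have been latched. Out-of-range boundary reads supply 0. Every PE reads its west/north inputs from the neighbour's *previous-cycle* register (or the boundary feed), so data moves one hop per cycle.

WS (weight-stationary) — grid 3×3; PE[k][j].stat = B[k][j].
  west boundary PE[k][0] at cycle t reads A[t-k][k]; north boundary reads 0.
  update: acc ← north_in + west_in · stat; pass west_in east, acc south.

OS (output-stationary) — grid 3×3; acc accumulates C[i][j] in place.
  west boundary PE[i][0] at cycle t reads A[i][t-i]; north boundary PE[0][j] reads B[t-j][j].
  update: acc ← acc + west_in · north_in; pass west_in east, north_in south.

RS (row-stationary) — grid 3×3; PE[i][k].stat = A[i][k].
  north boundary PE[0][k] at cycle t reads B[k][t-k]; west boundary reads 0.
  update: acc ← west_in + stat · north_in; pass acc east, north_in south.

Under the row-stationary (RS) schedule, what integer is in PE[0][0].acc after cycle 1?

PE[0][0].acc = 54

RS (3×3). Following PE[0][0] plus its west/north inputs:
  cycle 0: PE[0][0] → acc 54, east 54, south 9
  cycle 1: PE[0][0] → acc 54, east 54, south 9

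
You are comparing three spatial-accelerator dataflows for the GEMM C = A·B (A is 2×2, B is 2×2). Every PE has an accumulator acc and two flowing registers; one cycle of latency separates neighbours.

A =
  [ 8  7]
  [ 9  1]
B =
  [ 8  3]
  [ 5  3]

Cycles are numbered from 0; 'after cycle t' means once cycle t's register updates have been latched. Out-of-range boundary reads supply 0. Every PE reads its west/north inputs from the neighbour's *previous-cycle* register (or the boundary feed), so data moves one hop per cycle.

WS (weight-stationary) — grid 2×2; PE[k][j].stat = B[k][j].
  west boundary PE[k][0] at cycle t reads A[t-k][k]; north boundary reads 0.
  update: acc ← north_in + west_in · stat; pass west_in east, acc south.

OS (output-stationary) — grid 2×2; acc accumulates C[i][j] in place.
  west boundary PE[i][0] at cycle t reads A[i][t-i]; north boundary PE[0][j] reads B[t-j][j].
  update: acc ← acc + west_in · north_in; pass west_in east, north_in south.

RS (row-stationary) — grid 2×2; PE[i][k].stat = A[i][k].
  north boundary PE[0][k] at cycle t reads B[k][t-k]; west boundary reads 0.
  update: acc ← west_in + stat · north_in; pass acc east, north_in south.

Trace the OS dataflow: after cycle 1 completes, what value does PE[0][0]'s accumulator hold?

PE[0][0].acc = 99

OS (2×2). Following PE[0][0] plus its west/north inputs:
  cycle 0: PE[0][0] → acc 64, east 8, south 8
  cycle 1: PE[0][0] → acc 99, east 7, south 5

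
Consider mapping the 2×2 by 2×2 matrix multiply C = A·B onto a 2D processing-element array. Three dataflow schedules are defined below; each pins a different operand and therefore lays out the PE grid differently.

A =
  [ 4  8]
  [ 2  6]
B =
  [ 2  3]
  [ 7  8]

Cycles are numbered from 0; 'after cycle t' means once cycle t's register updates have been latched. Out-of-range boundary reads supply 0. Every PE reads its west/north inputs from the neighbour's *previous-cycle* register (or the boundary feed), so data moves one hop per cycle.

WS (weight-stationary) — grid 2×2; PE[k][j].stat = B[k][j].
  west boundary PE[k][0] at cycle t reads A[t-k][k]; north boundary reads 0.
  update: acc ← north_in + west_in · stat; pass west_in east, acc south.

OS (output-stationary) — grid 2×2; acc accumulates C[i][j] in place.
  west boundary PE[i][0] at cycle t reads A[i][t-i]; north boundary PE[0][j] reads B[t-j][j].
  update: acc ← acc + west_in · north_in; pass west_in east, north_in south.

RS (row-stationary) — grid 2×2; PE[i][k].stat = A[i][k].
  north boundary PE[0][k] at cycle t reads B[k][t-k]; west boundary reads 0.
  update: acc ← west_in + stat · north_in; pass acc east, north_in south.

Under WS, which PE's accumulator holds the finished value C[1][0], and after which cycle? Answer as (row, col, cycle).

Under WS, C[1][0] lands at PE[1][0]:
  c0 r1c0: 0 / 0 / 0
  c1 r1c0: 64 / 8 / 64
  c2 r1c0: 46 / 6 / 46

(row, col, cycle) = (1, 0, 2)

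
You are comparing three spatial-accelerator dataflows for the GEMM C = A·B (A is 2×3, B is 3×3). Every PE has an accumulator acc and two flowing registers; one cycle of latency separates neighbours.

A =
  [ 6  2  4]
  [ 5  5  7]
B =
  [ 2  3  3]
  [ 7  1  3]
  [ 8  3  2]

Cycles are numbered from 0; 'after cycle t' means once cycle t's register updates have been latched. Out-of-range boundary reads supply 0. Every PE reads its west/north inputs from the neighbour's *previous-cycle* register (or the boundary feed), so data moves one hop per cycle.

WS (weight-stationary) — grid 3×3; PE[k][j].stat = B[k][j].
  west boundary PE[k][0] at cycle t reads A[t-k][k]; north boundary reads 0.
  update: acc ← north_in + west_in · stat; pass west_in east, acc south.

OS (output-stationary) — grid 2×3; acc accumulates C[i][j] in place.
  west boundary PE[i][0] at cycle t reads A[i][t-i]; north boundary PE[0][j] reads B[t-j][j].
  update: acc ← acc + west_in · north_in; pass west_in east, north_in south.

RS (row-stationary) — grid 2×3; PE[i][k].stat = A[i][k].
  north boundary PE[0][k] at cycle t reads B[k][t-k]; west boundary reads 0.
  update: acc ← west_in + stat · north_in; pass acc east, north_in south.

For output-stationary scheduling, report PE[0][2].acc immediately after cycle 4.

PE[0][2].acc = 32

OS (2×3). Following PE[0][2] plus its west/north inputs:
  @0  [0,1]  acc 0  |  →0  ↓0
  @0  [0,2]  acc 0  |  →0  ↓0
  @1  [0,1]  acc 18  |  →6  ↓3
  @1  [0,2]  acc 0  |  →0  ↓0
  @2  [0,1]  acc 20  |  →2  ↓1
  @2  [0,2]  acc 18  |  →6  ↓3
  @3  [0,1]  acc 32  |  →4  ↓3
  @3  [0,2]  acc 24  |  →2  ↓3
  @4  [0,1]  acc 32  |  →0  ↓0
  @4  [0,2]  acc 32  |  →4  ↓2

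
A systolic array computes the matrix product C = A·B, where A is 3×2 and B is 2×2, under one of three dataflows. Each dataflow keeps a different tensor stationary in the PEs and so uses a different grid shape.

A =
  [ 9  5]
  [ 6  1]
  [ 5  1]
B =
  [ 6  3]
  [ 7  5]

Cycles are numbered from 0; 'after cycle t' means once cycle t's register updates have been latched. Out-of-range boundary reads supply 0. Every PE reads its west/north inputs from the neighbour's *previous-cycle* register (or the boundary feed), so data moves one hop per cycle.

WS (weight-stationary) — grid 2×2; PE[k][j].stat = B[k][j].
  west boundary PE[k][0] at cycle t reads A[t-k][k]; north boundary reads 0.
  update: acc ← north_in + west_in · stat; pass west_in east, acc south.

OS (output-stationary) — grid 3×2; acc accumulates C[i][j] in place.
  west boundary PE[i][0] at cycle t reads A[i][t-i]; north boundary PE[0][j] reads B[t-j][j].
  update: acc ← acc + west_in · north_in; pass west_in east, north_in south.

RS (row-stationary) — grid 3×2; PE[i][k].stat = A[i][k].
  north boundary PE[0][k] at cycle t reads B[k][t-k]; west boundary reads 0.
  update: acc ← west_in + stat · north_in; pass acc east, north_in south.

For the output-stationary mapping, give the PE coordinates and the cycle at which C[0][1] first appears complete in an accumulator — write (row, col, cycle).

(row, col, cycle) = (0, 1, 2)

OS — PE[0][1] is where C[0][1] collects:
  0: (0,1).acc=0  regs=<0,0>
  1: (0,1).acc=27  regs=<9,3>
  2: (0,1).acc=52  regs=<5,5>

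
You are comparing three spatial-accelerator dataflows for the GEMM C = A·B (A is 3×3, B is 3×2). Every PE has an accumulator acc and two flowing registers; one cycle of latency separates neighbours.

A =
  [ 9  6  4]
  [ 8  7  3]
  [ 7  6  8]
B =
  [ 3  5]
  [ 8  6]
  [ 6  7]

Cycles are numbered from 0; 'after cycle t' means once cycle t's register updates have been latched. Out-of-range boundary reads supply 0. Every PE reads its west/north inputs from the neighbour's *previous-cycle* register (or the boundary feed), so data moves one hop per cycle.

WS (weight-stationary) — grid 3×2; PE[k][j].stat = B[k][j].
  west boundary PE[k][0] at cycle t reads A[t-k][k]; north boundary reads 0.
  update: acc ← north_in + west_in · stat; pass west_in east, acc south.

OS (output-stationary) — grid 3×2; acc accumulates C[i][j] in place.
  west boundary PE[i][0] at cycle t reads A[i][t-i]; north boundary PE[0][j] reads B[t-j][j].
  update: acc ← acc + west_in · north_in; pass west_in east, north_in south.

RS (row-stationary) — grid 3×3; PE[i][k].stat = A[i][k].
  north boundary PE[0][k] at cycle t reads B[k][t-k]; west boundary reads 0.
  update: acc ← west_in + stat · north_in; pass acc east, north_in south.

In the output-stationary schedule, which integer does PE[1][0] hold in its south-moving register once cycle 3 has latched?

OS on a 3×2 grid — tracing PE[1][0] and its feeders:
  [0] (0,0) acc=27 (h:9 v:3)
  [0] (1,0) acc=0 (h:0 v:0)
  [1] (0,0) acc=75 (h:6 v:8)
  [1] (1,0) acc=24 (h:8 v:3)
  [2] (0,0) acc=99 (h:4 v:6)
  [2] (1,0) acc=80 (h:7 v:8)
  [3] (0,0) acc=99 (h:0 v:0)
  [3] (1,0) acc=98 (h:3 v:6)

register = 6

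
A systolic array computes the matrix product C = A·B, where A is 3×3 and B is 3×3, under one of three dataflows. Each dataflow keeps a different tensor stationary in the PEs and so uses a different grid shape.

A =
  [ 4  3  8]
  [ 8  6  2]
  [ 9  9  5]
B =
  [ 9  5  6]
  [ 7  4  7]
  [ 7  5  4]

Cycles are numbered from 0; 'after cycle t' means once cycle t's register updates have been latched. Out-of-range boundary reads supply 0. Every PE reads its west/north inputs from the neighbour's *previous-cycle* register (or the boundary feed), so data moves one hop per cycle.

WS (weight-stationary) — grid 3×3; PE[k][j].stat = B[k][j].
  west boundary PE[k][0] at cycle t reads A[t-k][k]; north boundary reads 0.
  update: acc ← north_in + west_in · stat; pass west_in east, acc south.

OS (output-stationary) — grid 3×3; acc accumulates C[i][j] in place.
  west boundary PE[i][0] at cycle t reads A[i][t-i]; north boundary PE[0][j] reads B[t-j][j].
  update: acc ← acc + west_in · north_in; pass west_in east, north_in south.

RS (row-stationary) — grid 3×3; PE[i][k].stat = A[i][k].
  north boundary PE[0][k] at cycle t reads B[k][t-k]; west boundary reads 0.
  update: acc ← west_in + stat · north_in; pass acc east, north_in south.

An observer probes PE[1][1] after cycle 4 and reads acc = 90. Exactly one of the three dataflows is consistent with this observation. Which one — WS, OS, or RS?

dataflow = RS

Under WS (3×3), PE[1][1]:
  after 0 — PE[1][1] acc=0, pass-E 0, pass-S 0
  after 1 — PE[1][1] acc=0, pass-E 0, pass-S 0
  after 2 — PE[1][1] acc=32, pass-E 3, pass-S 32
  after 3 — PE[1][1] acc=64, pass-E 6, pass-S 64
  after 4 — PE[1][1] acc=81, pass-E 9, pass-S 81
Under OS (3×3), PE[1][1]:
  after 0 — PE[1][1] acc=0, pass-E 0, pass-S 0
  after 1 — PE[1][1] acc=0, pass-E 0, pass-S 0
  after 2 — PE[1][1] acc=40, pass-E 8, pass-S 5
  after 3 — PE[1][1] acc=64, pass-E 6, pass-S 4
  after 4 — PE[1][1] acc=74, pass-E 2, pass-S 5
Under RS (3×3), PE[1][1]:
  after 0 — PE[1][1] acc=0, pass-E 0, pass-S 0
  after 1 — PE[1][1] acc=0, pass-E 0, pass-S 0
  after 2 — PE[1][1] acc=114, pass-E 114, pass-S 7
  after 3 — PE[1][1] acc=64, pass-E 64, pass-S 4
  after 4 — PE[1][1] acc=90, pass-E 90, pass-S 7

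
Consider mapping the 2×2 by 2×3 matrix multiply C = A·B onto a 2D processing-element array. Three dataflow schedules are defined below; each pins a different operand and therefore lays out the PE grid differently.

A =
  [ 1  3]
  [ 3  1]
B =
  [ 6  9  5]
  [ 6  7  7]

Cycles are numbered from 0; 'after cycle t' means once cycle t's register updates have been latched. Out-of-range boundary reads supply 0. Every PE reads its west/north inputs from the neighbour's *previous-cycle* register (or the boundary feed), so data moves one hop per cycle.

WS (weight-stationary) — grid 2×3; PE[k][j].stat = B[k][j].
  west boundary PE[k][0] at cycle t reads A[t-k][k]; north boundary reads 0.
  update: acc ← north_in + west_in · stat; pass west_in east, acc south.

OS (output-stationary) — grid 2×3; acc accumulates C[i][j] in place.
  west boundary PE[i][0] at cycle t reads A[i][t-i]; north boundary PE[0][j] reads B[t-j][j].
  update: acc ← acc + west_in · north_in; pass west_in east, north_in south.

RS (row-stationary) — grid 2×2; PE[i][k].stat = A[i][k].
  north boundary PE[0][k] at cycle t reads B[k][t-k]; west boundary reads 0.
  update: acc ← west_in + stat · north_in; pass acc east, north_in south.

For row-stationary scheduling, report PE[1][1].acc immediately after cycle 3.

PE[1][1].acc = 34

Tracing RS — 2×2 array, target PE[1][1]:
  [0] (0,1) acc=0 (h:0 v:0)
  [0] (1,0) acc=0 (h:0 v:0)
  [0] (1,1) acc=0 (h:0 v:0)
  [1] (0,1) acc=24 (h:24 v:6)
  [1] (1,0) acc=18 (h:18 v:6)
  [1] (1,1) acc=0 (h:0 v:0)
  [2] (0,1) acc=30 (h:30 v:7)
  [2] (1,0) acc=27 (h:27 v:9)
  [2] (1,1) acc=24 (h:24 v:6)
  [3] (0,1) acc=26 (h:26 v:7)
  [3] (1,0) acc=15 (h:15 v:5)
  [3] (1,1) acc=34 (h:34 v:7)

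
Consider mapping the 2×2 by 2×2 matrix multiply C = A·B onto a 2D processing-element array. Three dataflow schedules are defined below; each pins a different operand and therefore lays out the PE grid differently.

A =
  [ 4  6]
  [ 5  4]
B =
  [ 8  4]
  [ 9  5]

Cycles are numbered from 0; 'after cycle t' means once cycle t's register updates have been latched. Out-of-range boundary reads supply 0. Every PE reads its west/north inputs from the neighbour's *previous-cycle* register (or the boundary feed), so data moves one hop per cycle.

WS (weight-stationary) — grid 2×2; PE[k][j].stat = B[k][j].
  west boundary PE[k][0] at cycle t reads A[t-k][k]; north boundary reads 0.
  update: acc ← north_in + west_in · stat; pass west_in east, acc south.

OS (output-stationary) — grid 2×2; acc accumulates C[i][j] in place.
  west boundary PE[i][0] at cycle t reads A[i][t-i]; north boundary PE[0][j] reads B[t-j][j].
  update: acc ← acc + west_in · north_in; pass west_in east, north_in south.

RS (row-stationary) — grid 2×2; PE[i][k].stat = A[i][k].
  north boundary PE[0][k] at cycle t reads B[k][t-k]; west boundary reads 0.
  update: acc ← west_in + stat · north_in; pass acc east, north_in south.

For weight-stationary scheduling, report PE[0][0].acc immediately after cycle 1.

PE[0][0].acc = 40

WS (2×2). Following PE[0][0] plus its west/north inputs:
  [0] (0,0) acc=32 (h:4 v:32)
  [1] (0,0) acc=40 (h:5 v:40)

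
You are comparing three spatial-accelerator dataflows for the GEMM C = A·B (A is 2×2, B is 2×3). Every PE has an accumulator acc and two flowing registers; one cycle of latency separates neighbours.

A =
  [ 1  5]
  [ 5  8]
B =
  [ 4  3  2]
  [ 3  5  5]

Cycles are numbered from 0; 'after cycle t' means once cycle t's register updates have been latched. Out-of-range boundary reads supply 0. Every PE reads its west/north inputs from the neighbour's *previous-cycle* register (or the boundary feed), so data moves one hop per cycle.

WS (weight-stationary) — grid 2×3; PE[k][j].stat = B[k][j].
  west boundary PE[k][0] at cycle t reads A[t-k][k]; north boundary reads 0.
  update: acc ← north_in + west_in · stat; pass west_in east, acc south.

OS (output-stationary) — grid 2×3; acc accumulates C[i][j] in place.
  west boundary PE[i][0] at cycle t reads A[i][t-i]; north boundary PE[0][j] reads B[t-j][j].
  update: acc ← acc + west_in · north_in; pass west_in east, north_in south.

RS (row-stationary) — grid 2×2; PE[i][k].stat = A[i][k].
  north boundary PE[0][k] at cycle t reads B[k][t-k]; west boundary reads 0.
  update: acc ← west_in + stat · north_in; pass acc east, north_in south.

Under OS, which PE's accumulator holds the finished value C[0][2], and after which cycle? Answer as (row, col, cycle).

(row, col, cycle) = (0, 2, 3)

Under OS, C[0][2] lands at PE[0][2]:
  0: (0,2).acc=0  regs=<0,0>
  1: (0,2).acc=0  regs=<0,0>
  2: (0,2).acc=2  regs=<1,2>
  3: (0,2).acc=27  regs=<5,5>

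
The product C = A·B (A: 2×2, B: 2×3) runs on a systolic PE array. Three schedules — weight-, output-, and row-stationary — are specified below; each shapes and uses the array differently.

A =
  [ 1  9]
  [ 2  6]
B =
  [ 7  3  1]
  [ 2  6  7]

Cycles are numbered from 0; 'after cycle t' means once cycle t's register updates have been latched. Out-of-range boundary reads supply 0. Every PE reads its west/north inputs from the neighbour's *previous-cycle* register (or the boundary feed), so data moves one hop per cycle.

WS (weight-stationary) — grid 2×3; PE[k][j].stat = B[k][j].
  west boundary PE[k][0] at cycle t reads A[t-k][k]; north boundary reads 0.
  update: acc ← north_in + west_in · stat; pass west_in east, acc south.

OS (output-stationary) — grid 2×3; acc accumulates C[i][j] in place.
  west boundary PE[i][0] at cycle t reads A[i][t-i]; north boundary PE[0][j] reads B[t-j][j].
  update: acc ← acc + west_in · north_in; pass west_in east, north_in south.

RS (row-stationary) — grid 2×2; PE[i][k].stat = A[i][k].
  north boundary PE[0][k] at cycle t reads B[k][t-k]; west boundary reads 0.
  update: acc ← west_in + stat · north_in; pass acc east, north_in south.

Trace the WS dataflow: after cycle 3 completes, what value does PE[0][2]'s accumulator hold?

PE[0][2].acc = 2

WS (2×3). Following PE[0][2] plus its west/north inputs:
  after 0 — PE[0][1] acc=0, pass-E 0, pass-S 0
  after 0 — PE[0][2] acc=0, pass-E 0, pass-S 0
  after 1 — PE[0][1] acc=3, pass-E 1, pass-S 3
  after 1 — PE[0][2] acc=0, pass-E 0, pass-S 0
  after 2 — PE[0][1] acc=6, pass-E 2, pass-S 6
  after 2 — PE[0][2] acc=1, pass-E 1, pass-S 1
  after 3 — PE[0][1] acc=0, pass-E 0, pass-S 0
  after 3 — PE[0][2] acc=2, pass-E 2, pass-S 2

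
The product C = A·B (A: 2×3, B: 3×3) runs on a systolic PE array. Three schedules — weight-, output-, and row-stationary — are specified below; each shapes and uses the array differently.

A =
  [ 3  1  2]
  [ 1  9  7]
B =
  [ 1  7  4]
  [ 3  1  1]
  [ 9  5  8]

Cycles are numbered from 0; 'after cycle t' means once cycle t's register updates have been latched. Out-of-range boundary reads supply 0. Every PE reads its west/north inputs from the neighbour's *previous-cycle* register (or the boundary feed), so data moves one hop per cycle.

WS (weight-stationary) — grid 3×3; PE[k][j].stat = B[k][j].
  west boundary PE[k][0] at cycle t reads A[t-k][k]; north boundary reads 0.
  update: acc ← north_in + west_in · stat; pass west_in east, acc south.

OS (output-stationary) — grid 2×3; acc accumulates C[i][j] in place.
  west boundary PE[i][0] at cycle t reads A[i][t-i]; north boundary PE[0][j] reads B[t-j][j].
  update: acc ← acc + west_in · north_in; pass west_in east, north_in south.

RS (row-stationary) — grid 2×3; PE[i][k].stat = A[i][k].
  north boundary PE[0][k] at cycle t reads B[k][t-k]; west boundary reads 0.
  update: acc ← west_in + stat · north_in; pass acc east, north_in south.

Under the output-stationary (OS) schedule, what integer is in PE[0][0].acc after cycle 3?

PE[0][0].acc = 24

OS 2×3: PE[0][0] cycle-by-cycle (with neighbour feeds):
  c0 r0c0: 3 / 3 / 1
  c1 r0c0: 6 / 1 / 3
  c2 r0c0: 24 / 2 / 9
  c3 r0c0: 24 / 0 / 0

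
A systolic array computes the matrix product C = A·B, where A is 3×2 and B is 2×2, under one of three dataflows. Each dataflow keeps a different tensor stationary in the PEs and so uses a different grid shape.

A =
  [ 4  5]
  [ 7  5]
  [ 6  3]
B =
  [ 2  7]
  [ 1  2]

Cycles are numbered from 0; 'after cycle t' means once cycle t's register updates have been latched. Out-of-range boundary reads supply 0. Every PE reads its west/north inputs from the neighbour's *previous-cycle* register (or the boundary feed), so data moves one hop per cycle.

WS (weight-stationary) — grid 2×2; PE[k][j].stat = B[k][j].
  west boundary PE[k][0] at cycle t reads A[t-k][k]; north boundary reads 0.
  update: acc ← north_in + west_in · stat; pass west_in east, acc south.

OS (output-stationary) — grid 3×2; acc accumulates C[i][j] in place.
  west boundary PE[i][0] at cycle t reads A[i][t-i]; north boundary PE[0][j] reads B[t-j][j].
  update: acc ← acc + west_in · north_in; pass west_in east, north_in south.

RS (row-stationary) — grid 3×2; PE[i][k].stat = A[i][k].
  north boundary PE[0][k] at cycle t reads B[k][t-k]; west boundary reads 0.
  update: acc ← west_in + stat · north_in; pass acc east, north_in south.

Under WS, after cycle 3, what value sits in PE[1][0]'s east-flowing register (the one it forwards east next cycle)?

register = 3

WS (2×2). Following PE[1][0] plus its west/north inputs:
  t=0 PE[0][0]: acc=8 h=4 v=8
  t=0 PE[1][0]: acc=0 h=0 v=0
  t=1 PE[0][0]: acc=14 h=7 v=14
  t=1 PE[1][0]: acc=13 h=5 v=13
  t=2 PE[0][0]: acc=12 h=6 v=12
  t=2 PE[1][0]: acc=19 h=5 v=19
  t=3 PE[0][0]: acc=0 h=0 v=0
  t=3 PE[1][0]: acc=15 h=3 v=15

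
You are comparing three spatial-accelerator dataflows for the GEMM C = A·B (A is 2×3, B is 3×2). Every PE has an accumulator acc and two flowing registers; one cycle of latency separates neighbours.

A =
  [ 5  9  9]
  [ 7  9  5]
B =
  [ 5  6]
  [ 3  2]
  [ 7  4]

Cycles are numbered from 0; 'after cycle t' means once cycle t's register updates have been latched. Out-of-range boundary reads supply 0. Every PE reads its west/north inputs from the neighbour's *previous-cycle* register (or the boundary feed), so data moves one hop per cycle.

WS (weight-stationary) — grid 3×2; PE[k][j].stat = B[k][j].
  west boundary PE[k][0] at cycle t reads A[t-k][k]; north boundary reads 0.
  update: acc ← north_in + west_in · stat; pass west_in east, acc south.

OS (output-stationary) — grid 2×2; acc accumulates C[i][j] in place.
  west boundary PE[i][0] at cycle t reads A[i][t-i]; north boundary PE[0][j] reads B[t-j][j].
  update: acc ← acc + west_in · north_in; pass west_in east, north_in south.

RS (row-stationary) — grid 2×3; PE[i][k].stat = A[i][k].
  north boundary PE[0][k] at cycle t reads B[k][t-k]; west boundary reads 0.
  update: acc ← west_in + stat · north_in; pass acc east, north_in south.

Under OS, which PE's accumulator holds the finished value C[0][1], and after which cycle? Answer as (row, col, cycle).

OS: C[0][1] accumulates in PE[0][1]:
  after 0 — PE[0][1] acc=0, pass-E 0, pass-S 0
  after 1 — PE[0][1] acc=30, pass-E 5, pass-S 6
  after 2 — PE[0][1] acc=48, pass-E 9, pass-S 2
  after 3 — PE[0][1] acc=84, pass-E 9, pass-S 4

(row, col, cycle) = (0, 1, 3)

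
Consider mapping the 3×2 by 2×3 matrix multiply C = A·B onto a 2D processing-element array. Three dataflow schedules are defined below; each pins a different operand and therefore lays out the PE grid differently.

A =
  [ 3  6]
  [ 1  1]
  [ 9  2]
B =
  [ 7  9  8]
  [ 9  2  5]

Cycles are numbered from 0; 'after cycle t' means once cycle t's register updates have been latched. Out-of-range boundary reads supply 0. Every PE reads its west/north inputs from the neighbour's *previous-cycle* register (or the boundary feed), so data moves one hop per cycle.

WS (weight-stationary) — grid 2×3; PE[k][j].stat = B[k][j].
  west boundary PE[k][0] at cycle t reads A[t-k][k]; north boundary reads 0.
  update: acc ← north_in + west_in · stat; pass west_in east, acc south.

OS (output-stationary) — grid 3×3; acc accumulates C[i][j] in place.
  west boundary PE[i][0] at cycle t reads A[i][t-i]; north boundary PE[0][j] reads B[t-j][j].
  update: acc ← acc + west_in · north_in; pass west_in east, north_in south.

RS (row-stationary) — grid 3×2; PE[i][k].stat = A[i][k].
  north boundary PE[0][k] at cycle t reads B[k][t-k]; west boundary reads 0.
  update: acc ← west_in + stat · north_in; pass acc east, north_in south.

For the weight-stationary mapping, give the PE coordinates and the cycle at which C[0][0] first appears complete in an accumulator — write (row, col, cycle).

WS: C[0][0] accumulates in PE[1][0]:
  after 0 — PE[1][0] acc=0, pass-E 0, pass-S 0
  after 1 — PE[1][0] acc=75, pass-E 6, pass-S 75

(row, col, cycle) = (1, 0, 1)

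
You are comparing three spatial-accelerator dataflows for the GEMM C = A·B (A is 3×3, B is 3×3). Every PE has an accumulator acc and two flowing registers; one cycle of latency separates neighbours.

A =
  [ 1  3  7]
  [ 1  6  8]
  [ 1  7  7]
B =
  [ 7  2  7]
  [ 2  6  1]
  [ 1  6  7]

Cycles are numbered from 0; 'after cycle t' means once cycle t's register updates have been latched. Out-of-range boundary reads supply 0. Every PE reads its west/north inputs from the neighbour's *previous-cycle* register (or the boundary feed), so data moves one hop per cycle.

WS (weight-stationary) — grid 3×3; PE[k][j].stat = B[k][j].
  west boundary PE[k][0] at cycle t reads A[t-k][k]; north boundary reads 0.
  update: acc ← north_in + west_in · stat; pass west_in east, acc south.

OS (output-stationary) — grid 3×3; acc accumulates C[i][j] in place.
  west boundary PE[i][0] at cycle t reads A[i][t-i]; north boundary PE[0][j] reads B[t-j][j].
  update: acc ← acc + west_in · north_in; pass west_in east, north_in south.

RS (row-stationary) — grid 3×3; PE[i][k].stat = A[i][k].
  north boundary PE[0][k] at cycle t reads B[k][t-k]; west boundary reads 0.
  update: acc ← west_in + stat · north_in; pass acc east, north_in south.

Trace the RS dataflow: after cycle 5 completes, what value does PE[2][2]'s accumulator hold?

PE[2][2].acc = 86

RS on a 3×3 grid — tracing PE[2][2] and its feeders:
  step 0 · PE1,2: acc=0; fwd→0 fwd↓0
  step 0 · PE2,1: acc=0; fwd→0 fwd↓0
  step 0 · PE2,2: acc=0; fwd→0 fwd↓0
  step 1 · PE1,2: acc=0; fwd→0 fwd↓0
  step 1 · PE2,1: acc=0; fwd→0 fwd↓0
  step 1 · PE2,2: acc=0; fwd→0 fwd↓0
  step 2 · PE1,2: acc=0; fwd→0 fwd↓0
  step 2 · PE2,1: acc=0; fwd→0 fwd↓0
  step 2 · PE2,2: acc=0; fwd→0 fwd↓0
  step 3 · PE1,2: acc=27; fwd→27 fwd↓1
  step 3 · PE2,1: acc=21; fwd→21 fwd↓2
  step 3 · PE2,2: acc=0; fwd→0 fwd↓0
  step 4 · PE1,2: acc=86; fwd→86 fwd↓6
  step 4 · PE2,1: acc=44; fwd→44 fwd↓6
  step 4 · PE2,2: acc=28; fwd→28 fwd↓1
  step 5 · PE1,2: acc=69; fwd→69 fwd↓7
  step 5 · PE2,1: acc=14; fwd→14 fwd↓1
  step 5 · PE2,2: acc=86; fwd→86 fwd↓6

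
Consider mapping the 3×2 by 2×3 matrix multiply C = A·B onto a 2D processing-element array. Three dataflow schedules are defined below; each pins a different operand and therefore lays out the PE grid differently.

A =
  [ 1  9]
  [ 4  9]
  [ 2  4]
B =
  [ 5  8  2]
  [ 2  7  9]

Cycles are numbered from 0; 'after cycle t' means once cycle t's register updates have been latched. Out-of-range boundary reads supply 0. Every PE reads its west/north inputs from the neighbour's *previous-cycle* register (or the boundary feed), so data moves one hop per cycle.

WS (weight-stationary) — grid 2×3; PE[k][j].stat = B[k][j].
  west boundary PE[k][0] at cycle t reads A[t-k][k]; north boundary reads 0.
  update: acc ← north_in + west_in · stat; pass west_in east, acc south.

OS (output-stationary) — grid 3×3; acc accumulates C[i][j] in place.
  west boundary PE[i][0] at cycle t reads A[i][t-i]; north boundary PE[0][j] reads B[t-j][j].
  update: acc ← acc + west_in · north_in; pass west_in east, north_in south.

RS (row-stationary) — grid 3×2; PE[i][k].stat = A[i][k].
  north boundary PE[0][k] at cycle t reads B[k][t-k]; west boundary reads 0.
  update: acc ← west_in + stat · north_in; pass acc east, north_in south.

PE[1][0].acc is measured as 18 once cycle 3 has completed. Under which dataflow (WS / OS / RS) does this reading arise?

dataflow = WS

Under WS (2×3), PE[1][0]:
  after 0 — PE[1][0] acc=0, pass-E 0, pass-S 0
  after 1 — PE[1][0] acc=23, pass-E 9, pass-S 23
  after 2 — PE[1][0] acc=38, pass-E 9, pass-S 38
  after 3 — PE[1][0] acc=18, pass-E 4, pass-S 18
Under OS (3×3), PE[1][0]:
  after 0 — PE[1][0] acc=0, pass-E 0, pass-S 0
  after 1 — PE[1][0] acc=20, pass-E 4, pass-S 5
  after 2 — PE[1][0] acc=38, pass-E 9, pass-S 2
  after 3 — PE[1][0] acc=38, pass-E 0, pass-S 0
Under RS (3×2), PE[1][0]:
  after 0 — PE[1][0] acc=0, pass-E 0, pass-S 0
  after 1 — PE[1][0] acc=20, pass-E 20, pass-S 5
  after 2 — PE[1][0] acc=32, pass-E 32, pass-S 8
  after 3 — PE[1][0] acc=8, pass-E 8, pass-S 2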